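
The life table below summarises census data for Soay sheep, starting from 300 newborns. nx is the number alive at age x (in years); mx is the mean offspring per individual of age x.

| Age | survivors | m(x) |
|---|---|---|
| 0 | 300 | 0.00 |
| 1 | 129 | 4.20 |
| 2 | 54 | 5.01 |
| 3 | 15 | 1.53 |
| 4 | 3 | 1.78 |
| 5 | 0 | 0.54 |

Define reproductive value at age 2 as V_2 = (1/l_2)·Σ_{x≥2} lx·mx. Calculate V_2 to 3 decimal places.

lx = nx/n0 = nx/300: 1, 0.43, 0.18, 0.05, 0.01, 0
lx·mx for x ≥ 2: 0.9018, 0.0765, 0.0178, 0 → sum = 0.9961
V_2 = 0.9961 / l_2 = 0.9961 / 0.18 = 5.533889… → 5.534

5.534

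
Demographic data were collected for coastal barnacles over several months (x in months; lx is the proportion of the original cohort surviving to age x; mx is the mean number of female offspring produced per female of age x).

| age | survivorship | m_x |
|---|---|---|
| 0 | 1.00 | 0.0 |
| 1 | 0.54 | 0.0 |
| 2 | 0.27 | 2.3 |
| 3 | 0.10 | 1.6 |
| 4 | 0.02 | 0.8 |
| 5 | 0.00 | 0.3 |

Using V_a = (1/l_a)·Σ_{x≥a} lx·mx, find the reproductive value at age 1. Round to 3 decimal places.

1.476

lx·mx for x ≥ 1: 0, 0.621, 0.16, 0.016, 0 → sum = 0.797
V_1 = 0.797 / l_1 = 0.797 / 0.54 = 1.475926… → 1.476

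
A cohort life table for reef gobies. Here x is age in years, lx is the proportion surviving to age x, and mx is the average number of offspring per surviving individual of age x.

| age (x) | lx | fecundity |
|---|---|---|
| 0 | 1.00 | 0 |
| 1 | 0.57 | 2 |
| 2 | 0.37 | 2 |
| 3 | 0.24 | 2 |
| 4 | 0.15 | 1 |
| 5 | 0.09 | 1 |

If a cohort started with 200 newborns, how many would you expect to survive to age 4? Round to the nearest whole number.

Expected survivors = N0 · l_4 = 200 × 0.15 = 30 → 30

30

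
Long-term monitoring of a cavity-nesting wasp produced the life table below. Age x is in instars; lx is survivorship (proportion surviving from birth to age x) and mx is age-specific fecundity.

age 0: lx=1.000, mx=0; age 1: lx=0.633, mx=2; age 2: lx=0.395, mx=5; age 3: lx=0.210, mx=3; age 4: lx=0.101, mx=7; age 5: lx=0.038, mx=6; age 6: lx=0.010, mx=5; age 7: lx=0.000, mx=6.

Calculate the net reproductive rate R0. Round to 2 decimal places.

lx·mx by age: 0, 1.266, 1.975, 0.63, 0.707, 0.228, 0.05, 0
R0 = Σ lx·mx = 4.856 → 4.86

4.86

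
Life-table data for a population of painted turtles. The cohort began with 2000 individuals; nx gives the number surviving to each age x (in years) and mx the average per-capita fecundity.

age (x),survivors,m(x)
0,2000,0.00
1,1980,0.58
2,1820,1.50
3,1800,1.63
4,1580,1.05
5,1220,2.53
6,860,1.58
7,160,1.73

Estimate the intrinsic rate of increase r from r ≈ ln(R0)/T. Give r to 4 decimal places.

lx = nx/n0 = nx/2000: 1, 0.99, 0.91, 0.9, 0.79, 0.61, 0.43, 0.08
R0 = Σ lx·mx = 0 + 0.5742 + 1.365 + 1.467 + 0.8295 + 1.5433 + 0.6794 + 0.1384 = 6.5968
Σ x·lx·mx = 23.7849; T = 23.7849/6.5968 = 3.60552…
r ≈ ln(R0)/T = ln(6.5968)/3.60552… = 0.523249… → 0.5232

0.5232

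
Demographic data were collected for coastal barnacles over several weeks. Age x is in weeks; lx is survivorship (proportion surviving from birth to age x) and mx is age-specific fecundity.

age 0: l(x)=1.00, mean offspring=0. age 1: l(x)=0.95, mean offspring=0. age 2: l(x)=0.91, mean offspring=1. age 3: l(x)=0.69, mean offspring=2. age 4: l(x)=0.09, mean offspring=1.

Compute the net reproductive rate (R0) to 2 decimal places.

2.38

lx·mx by age: 0, 0, 0.91, 1.38, 0.09
R0 = Σ lx·mx = 2.38 → 2.38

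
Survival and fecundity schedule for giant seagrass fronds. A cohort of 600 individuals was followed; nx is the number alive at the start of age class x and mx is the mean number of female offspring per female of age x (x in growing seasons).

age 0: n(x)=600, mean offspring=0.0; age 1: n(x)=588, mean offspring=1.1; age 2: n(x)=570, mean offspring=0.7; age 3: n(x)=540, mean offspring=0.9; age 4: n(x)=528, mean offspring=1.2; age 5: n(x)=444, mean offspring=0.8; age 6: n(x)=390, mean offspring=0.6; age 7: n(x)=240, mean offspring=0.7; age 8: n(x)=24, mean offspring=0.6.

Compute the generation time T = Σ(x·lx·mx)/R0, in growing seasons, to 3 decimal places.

lx = nx/n0 = nx/600: 1, 0.98, 0.95, 0.9, 0.88, 0.74, 0.65, 0.4, 0.04
lx·mx: 0, 1.078, 0.665, 0.81, 1.056, 0.592, 0.39, 0.28, 0.024 → R0 = 4.895
x·lx·mx: 0, 1.078, 1.33, 2.43, 4.224, 2.96, 2.34, 1.96, 0.192 → Σ = 16.514
T = 16.514 / 4.895 = 3.373647… → 3.374

3.374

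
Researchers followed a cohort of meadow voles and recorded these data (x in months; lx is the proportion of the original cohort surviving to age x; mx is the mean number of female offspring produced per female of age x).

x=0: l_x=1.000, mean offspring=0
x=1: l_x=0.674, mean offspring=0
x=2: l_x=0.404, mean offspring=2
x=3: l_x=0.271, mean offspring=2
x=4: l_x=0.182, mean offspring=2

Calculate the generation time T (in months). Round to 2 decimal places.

lx·mx: 0, 0, 0.808, 0.542, 0.364 → R0 = 1.714
x·lx·mx: 0, 0, 1.616, 1.626, 1.456 → Σ = 4.698
T = 4.698 / 1.714 = 2.740957… → 2.74

2.74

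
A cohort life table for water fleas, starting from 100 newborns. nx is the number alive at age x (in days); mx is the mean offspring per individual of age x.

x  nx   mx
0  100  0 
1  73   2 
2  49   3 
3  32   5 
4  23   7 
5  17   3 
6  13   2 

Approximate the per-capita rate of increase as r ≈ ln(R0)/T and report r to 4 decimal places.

lx = nx/n0 = nx/100: 1, 0.73, 0.49, 0.32, 0.23, 0.17, 0.13
R0 = Σ lx·mx = 0 + 1.46 + 1.47 + 1.6 + 1.61 + 0.51 + 0.26 = 6.91
Σ x·lx·mx = 19.75; T = 19.75/6.91 = 2.85818…
r ≈ ln(R0)/T = ln(6.91)/2.85818… = 0.676295… → 0.6763

0.6763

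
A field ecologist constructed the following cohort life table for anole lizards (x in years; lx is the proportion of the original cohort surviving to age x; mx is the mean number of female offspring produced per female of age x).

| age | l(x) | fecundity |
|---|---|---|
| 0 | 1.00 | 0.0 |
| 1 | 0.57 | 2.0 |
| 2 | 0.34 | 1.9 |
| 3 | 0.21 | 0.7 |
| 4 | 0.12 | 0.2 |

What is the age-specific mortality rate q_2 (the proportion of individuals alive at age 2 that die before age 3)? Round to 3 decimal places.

q_2 = (l_2 − l_3) / l_2 = (0.34 − 0.21) / 0.34
     = 0.13 / 0.34 = 0.382353… → 0.382

0.382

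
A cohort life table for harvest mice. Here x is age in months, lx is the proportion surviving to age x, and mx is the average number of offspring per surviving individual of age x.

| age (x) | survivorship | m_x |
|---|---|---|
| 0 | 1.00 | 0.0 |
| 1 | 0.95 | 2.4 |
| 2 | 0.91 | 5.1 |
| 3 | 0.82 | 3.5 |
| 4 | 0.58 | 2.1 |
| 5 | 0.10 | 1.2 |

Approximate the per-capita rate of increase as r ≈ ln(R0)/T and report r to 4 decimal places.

R0 = Σ lx·mx = 0 + 2.28 + 4.641 + 2.87 + 1.218 + 0.12 = 11.129
Σ x·lx·mx = 25.644; T = 25.644/11.129 = 2.30425…
r ≈ ln(R0)/T = ln(11.129)/2.30425… = 1.0457… → 1.0457

1.0457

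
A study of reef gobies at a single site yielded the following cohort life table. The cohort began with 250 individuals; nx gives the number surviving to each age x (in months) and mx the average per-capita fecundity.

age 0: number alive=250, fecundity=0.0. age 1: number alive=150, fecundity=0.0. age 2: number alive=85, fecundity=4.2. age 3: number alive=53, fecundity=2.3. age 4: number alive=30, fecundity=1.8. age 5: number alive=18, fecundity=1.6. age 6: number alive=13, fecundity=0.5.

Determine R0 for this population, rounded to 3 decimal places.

lx = nx/n0 = nx/250: 1, 0.6, 0.34, 0.212, 0.12, 0.072, 0.052
lx·mx by age: 0, 0, 1.428, 0.4876, 0.216, 0.1152, 0.026
R0 = Σ lx·mx = 2.2728 → 2.273

2.273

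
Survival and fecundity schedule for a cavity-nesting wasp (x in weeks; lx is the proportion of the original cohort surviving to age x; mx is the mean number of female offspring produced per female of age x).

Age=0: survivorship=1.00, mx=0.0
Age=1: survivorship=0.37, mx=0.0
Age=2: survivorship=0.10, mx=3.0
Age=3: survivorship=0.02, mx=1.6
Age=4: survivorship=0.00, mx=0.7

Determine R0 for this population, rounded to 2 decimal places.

0.33

lx·mx by age: 0, 0, 0.3, 0.032, 0
R0 = Σ lx·mx = 0.332 → 0.33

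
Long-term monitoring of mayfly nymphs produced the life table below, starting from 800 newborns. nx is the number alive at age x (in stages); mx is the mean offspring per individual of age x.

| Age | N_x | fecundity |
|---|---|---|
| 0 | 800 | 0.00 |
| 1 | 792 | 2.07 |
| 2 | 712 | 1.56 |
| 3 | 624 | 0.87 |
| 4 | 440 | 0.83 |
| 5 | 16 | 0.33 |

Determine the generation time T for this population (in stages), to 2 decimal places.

lx = nx/n0 = nx/800: 1, 0.99, 0.89, 0.78, 0.55, 0.02
lx·mx: 0, 2.0493, 1.3884, 0.6786, 0.4565, 0.0066 → R0 = 4.5794
x·lx·mx: 0, 2.0493, 2.7768, 2.0358, 1.826, 0.033 → Σ = 8.7209
T = 8.7209 / 4.5794 = 1.904376… → 1.90

1.90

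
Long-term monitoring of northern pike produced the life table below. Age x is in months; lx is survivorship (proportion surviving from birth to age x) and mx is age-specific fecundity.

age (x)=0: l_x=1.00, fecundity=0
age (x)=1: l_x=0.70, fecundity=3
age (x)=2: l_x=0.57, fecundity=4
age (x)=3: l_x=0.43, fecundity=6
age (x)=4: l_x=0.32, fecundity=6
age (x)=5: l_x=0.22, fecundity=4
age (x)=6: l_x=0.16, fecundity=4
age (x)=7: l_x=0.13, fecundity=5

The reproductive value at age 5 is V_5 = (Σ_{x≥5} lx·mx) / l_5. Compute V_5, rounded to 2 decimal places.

9.86

lx·mx for x ≥ 5: 0.88, 0.64, 0.65 → sum = 2.17
V_5 = 2.17 / l_5 = 2.17 / 0.22 = 9.863636… → 9.86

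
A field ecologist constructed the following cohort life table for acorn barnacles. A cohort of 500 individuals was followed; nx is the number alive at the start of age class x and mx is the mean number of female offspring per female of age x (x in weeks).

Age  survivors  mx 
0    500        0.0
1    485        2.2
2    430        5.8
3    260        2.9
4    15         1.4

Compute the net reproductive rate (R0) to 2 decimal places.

8.67

lx = nx/n0 = nx/500: 1, 0.97, 0.86, 0.52, 0.03
lx·mx by age: 0, 2.134, 4.988, 1.508, 0.042
R0 = Σ lx·mx = 8.672 → 8.67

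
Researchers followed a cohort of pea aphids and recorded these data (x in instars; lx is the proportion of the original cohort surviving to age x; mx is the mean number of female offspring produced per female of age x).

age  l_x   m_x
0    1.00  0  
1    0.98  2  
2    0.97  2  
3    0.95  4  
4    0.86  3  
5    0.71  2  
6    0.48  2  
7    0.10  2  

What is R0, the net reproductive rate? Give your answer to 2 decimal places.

lx·mx by age: 0, 1.96, 1.94, 3.8, 2.58, 1.42, 0.96, 0.2
R0 = Σ lx·mx = 12.86 → 12.86

12.86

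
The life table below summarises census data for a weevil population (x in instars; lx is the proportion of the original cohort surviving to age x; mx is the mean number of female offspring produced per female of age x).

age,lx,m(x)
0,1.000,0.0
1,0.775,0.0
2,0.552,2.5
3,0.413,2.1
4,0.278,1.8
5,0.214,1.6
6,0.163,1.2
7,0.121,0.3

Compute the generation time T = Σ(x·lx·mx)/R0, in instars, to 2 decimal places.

3.16

lx·mx: 0, 0, 1.38, 0.8673, 0.5004, 0.3424, 0.1956, 0.0363 → R0 = 3.322
x·lx·mx: 0, 0, 2.76, 2.6019, 2.0016, 1.712, 1.1736, 0.2541 → Σ = 10.5032
T = 10.5032 / 3.322 = 3.16171… → 3.16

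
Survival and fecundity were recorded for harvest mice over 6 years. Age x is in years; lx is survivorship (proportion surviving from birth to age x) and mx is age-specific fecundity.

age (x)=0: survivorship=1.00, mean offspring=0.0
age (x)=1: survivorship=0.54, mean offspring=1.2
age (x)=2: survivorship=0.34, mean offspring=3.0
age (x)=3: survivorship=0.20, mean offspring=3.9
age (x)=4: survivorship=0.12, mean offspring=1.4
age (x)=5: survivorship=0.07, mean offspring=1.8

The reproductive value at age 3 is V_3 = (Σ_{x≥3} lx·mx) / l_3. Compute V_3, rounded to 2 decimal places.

lx·mx for x ≥ 3: 0.78, 0.168, 0.126 → sum = 1.074
V_3 = 1.074 / l_3 = 1.074 / 0.2 = 5.37 → 5.37

5.37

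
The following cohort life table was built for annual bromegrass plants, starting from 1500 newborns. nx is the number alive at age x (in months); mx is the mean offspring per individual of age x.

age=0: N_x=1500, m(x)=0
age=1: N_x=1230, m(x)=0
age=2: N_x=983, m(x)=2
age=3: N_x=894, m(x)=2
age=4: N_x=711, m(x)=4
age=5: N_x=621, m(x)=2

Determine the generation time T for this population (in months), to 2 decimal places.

lx = nx/n0 = nx/1500: 1, 0.82, 0.65533…, 0.596, 0.474, 0.414
lx·mx: 0, 0, 1.310667…, 1.192, 1.896, 0.828 → R0 = 5.226667…
x·lx·mx: 0, 0, 2.621333…, 3.576, 7.584, 4.14 → Σ = 17.921333…
T = 17.921333… / 5.226667… = 3.428827… → 3.43

3.43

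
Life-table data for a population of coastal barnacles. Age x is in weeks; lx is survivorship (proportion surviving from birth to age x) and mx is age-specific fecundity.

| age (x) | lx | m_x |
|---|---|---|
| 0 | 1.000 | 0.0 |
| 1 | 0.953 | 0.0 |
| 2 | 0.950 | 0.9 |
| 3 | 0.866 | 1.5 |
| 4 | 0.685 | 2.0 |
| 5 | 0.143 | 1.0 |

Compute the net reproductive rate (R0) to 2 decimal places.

lx·mx by age: 0, 0, 0.855, 1.299, 1.37, 0.143
R0 = Σ lx·mx = 3.667 → 3.67

3.67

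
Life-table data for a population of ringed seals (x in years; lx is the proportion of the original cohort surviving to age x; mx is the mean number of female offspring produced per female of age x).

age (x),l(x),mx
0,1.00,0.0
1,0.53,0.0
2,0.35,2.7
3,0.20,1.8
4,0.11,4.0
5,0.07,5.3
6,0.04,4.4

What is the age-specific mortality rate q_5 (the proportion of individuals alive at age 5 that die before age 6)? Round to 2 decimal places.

q_5 = (l_5 − l_6) / l_5 = (0.07 − 0.04) / 0.07
     = 0.03 / 0.07 = 0.428571… → 0.43

0.43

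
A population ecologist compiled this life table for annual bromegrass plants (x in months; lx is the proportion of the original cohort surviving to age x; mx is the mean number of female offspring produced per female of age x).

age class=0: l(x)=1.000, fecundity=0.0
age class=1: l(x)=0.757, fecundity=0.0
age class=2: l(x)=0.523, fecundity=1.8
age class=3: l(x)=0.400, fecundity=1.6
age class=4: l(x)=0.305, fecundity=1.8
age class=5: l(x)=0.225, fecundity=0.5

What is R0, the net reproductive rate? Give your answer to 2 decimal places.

lx·mx by age: 0, 0, 0.9414, 0.64, 0.549, 0.1125
R0 = Σ lx·mx = 2.2429 → 2.24

2.24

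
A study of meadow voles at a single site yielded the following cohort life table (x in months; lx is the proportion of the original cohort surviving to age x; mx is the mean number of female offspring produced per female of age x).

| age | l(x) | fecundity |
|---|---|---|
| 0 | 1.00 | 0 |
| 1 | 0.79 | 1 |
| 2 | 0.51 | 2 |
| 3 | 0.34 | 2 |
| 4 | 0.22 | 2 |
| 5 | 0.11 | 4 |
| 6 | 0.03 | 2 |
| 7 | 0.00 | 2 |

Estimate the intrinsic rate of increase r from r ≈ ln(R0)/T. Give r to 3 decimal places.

0.460

R0 = Σ lx·mx = 0 + 0.79 + 1.02 + 0.68 + 0.44 + 0.44 + 0.06 + 0 = 3.43
Σ x·lx·mx = 9.19; T = 9.19/3.43 = 2.6793…
r ≈ ln(R0)/T = ln(3.43)/2.6793… = 0.46003… → 0.460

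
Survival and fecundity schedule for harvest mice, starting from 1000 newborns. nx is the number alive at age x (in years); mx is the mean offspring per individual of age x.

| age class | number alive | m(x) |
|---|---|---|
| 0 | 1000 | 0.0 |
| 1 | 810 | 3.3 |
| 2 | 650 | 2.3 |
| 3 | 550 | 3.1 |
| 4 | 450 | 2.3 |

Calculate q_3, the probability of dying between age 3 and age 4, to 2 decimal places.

lx = nx/n0 = nx/1000: 1, 0.81, 0.65, 0.55, 0.45
q_3 = (l_3 − l_4) / l_3 = (0.55 − 0.45) / 0.55
     = 0.1 / 0.55 = 0.181818… → 0.18

0.18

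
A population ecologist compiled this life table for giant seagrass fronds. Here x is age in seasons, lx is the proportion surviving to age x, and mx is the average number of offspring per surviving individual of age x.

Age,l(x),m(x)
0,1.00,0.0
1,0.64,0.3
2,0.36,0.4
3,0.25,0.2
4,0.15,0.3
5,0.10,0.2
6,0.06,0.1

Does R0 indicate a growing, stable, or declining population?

R0 = Σ lx·mx = 0 + 0.192 + 0.144 + 0.05 + 0.045 + 0.02 + 0.006 = 0.457
R0 < 1, so the population is declining.

declining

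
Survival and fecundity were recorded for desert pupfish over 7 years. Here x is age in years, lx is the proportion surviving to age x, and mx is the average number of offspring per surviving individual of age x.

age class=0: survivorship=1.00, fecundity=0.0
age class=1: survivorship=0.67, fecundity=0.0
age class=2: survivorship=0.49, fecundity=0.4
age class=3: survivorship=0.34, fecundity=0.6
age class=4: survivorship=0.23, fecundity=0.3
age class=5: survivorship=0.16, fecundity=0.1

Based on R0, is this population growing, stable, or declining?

R0 = Σ lx·mx = 0 + 0 + 0.196 + 0.204 + 0.069 + 0.016 = 0.485
R0 < 1, so the population is declining.

declining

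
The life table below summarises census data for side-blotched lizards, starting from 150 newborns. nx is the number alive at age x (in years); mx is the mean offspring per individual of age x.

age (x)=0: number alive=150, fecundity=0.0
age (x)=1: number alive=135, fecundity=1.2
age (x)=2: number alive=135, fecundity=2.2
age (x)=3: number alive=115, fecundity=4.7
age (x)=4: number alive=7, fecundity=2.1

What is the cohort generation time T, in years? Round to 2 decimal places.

lx = nx/n0 = nx/150: 1, 0.9, 0.9, 0.76667…, 0.04667…
lx·mx: 0, 1.08, 1.98, 3.603333…, 0.098… → R0 = 6.761333…
x·lx·mx: 0, 1.08, 3.96, 10.81…, 0.392… → Σ = 16.242…
T = 16.242… / 6.761333… = 2.402189… → 2.40

2.40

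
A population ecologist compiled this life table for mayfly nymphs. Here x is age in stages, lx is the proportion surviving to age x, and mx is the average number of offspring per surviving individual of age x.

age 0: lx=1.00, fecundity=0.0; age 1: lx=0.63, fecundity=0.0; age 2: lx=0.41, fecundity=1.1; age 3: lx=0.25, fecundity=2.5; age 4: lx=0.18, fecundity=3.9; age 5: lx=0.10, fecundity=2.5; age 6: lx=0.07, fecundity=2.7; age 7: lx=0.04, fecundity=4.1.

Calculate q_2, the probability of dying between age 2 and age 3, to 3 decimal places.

0.390

q_2 = (l_2 − l_3) / l_2 = (0.41 − 0.25) / 0.41
     = 0.16 / 0.41 = 0.390244… → 0.390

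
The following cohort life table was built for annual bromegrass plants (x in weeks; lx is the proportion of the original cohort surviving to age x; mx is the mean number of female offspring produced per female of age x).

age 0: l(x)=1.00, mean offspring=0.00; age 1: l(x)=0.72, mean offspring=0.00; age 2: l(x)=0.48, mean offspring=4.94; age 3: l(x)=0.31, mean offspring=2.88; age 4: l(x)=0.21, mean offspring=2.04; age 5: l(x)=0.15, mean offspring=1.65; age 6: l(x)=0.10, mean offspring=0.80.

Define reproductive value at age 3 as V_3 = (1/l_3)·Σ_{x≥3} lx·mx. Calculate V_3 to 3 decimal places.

5.318

lx·mx for x ≥ 3: 0.8928, 0.4284, 0.2475, 0.08 → sum = 1.6487
V_3 = 1.6487 / l_3 = 1.6487 / 0.31 = 5.318387… → 5.318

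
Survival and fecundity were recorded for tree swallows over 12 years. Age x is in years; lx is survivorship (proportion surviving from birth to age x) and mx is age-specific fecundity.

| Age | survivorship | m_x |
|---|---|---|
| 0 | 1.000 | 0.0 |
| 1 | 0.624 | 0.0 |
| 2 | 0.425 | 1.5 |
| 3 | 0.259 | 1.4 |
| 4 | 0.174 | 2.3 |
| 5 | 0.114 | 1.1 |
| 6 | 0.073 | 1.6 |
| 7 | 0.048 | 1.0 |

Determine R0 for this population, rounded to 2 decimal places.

lx·mx by age: 0, 0, 0.6375, 0.3626, 0.4002, 0.1254, 0.1168, 0.048
R0 = Σ lx·mx = 1.6905 → 1.69

1.69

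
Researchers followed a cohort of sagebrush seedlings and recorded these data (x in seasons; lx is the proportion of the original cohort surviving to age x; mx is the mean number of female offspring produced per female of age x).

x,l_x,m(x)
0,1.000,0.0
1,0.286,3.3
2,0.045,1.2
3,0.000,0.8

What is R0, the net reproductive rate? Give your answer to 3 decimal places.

0.998

lx·mx by age: 0, 0.9438, 0.054, 0
R0 = Σ lx·mx = 0.9978 → 0.998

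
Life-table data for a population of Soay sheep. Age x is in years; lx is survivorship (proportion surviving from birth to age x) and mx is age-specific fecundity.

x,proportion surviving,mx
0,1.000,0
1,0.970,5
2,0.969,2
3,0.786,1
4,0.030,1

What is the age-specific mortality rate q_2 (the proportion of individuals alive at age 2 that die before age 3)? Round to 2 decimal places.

q_2 = (l_2 − l_3) / l_2 = (0.969 − 0.786) / 0.969
     = 0.183 / 0.969 = 0.188854… → 0.19

0.19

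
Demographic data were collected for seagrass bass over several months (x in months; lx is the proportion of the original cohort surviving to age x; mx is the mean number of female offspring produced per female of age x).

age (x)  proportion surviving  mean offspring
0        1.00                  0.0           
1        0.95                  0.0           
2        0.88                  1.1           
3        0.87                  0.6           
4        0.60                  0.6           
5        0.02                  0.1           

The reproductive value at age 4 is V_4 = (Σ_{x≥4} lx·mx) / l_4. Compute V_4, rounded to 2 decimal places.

lx·mx for x ≥ 4: 0.36, 0.002 → sum = 0.362
V_4 = 0.362 / l_4 = 0.362 / 0.6 = 0.603333… → 0.60

0.60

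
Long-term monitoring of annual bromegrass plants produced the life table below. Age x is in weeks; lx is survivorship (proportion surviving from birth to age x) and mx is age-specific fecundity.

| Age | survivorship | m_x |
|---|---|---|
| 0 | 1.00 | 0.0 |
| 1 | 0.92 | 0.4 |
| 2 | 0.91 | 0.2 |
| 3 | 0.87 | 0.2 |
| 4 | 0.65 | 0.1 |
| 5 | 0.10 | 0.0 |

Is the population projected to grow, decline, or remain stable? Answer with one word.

R0 = Σ lx·mx = 0 + 0.368 + 0.182 + 0.174 + 0.065 + 0 = 0.789
R0 < 1, so the population is declining.

declining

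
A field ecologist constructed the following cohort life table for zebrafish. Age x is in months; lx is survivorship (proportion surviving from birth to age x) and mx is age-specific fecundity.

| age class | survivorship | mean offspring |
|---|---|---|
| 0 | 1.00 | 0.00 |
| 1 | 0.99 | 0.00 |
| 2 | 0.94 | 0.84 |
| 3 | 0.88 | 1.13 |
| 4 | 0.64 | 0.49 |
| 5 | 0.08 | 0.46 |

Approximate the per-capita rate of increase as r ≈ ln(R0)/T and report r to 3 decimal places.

0.270

R0 = Σ lx·mx = 0 + 0 + 0.7896 + 0.9944 + 0.3136 + 0.0368 = 2.1344
Σ x·lx·mx = 6.0008; T = 6.0008/2.1344 = 2.81147…
r ≈ ln(R0)/T = ln(2.1344)/2.81147… = 0.26968… → 0.270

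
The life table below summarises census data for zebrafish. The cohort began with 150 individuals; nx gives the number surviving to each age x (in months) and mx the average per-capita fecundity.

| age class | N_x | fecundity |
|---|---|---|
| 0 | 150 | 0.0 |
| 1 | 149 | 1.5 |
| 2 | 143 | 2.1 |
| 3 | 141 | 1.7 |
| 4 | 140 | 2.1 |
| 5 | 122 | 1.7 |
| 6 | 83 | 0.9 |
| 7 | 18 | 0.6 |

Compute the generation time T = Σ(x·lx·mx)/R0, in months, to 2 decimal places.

3.17

lx = nx/n0 = nx/150: 1, 0.99333…, 0.95333…, 0.94, 0.93333…, 0.81333…, 0.55333…, 0.12
lx·mx: 0, 1.49…, 2.002…, 1.598, 1.96…, 1.382667…, 0.498…, 0.072 → R0 = 9.002667…
x·lx·mx: 0, 1.49…, 4.004…, 4.794, 7.84…, 6.913333…, 2.988…, 0.504 → Σ = 28.533333…
T = 28.533333… / 9.002667… = 3.169431… → 3.17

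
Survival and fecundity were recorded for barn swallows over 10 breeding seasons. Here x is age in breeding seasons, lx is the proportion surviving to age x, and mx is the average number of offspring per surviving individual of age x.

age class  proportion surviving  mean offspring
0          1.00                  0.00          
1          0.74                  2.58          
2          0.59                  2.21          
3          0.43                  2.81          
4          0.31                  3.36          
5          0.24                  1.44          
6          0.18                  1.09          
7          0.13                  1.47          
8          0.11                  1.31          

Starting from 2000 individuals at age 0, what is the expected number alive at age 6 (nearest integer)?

360

Expected survivors = N0 · l_6 = 2000 × 0.18 = 360 → 360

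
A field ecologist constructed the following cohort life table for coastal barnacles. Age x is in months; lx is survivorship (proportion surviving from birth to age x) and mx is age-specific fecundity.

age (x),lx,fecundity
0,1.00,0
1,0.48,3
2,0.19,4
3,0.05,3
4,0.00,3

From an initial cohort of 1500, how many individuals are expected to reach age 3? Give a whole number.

75

Expected survivors = N0 · l_3 = 1500 × 0.05 = 75 → 75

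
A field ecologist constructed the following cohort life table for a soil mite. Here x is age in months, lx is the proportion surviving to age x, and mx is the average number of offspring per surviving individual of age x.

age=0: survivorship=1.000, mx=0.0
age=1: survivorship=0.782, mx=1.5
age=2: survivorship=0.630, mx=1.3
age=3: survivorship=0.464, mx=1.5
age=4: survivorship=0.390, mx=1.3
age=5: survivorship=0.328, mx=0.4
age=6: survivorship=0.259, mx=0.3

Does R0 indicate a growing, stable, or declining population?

growing

R0 = Σ lx·mx = 0 + 1.173 + 0.819 + 0.696 + 0.507 + 0.1312 + 0.0777 = 3.4039
R0 > 1, so the population is growing.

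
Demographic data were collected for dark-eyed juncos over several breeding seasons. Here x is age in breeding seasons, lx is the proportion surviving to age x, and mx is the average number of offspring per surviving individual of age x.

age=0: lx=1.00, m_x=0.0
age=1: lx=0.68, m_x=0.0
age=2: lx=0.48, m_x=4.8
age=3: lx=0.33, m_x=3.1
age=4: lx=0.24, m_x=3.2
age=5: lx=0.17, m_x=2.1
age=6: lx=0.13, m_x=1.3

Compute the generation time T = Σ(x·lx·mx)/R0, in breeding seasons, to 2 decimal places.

lx·mx: 0, 0, 2.304, 1.023, 0.768, 0.357, 0.169 → R0 = 4.621
x·lx·mx: 0, 0, 4.608, 3.069, 3.072, 1.785, 1.014 → Σ = 13.548
T = 13.548 / 4.621 = 2.931833… → 2.93

2.93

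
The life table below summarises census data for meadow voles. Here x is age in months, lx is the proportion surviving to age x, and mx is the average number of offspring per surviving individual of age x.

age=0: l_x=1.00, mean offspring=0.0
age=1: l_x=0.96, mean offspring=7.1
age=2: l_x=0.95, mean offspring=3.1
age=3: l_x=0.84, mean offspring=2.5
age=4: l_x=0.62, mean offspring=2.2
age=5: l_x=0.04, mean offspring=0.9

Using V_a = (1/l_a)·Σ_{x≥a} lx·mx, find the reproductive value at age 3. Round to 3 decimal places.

4.167

lx·mx for x ≥ 3: 2.1, 1.364, 0.036 → sum = 3.5
V_3 = 3.5 / l_3 = 3.5 / 0.84 = 4.166667… → 4.167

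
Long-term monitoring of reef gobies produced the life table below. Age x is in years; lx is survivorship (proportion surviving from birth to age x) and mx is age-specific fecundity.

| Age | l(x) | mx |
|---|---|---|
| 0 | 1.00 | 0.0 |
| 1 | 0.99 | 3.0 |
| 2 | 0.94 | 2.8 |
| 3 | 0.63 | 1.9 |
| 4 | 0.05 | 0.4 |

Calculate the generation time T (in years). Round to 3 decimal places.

lx·mx: 0, 2.97, 2.632, 1.197, 0.02 → R0 = 6.819
x·lx·mx: 0, 2.97, 5.264, 3.591, 0.08 → Σ = 11.905
T = 11.905 / 6.819 = 1.745857… → 1.746

1.746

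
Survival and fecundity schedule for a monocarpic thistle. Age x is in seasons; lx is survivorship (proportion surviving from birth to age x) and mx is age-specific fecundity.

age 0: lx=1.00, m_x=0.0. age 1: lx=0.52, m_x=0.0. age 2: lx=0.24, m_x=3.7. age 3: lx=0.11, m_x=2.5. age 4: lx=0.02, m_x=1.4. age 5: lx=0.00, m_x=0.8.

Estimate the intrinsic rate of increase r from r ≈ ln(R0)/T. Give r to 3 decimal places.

0.077

R0 = Σ lx·mx = 0 + 0 + 0.888 + 0.275 + 0.028 + 0 = 1.191
Σ x·lx·mx = 2.713; T = 2.713/1.191 = 2.27792…
r ≈ ln(R0)/T = ln(1.191)/2.27792… = 0.07673… → 0.077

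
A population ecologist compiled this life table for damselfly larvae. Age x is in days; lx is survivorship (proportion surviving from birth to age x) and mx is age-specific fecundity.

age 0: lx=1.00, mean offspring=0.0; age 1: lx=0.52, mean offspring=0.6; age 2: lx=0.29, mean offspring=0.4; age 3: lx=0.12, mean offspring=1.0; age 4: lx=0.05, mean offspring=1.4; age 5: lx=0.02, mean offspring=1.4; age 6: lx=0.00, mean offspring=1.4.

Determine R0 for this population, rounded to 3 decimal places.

0.646

lx·mx by age: 0, 0.312, 0.116, 0.12, 0.07, 0.028, 0
R0 = Σ lx·mx = 0.646 → 0.646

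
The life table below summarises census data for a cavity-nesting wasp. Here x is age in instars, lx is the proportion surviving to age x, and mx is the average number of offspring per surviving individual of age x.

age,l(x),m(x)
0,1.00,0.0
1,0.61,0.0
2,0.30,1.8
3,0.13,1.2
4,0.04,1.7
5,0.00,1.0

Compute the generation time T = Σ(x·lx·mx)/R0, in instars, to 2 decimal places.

lx·mx: 0, 0, 0.54, 0.156, 0.068, 0 → R0 = 0.764
x·lx·mx: 0, 0, 1.08, 0.468, 0.272, 0 → Σ = 1.82
T = 1.82 / 0.764 = 2.382199… → 2.38

2.38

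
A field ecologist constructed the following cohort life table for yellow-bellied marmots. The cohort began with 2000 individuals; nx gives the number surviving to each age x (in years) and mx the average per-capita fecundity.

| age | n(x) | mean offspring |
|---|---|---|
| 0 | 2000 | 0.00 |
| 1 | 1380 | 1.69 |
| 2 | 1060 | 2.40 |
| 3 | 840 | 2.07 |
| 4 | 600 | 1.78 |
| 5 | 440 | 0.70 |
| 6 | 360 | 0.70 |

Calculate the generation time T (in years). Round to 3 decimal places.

lx = nx/n0 = nx/2000: 1, 0.69, 0.53, 0.42, 0.3, 0.22, 0.18
lx·mx: 0, 1.1661, 1.272, 0.8694, 0.534, 0.154, 0.126 → R0 = 4.1215
x·lx·mx: 0, 1.1661, 2.544, 2.6082, 2.136, 0.77, 0.756 → Σ = 9.9803
T = 9.9803 / 4.1215 = 2.421521… → 2.422

2.422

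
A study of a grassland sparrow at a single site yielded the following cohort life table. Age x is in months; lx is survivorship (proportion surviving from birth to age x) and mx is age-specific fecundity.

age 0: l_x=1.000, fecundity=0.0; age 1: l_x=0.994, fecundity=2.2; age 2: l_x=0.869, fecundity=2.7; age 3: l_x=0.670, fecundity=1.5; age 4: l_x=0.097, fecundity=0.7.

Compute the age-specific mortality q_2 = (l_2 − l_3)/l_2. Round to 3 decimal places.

0.229

q_2 = (l_2 − l_3) / l_2 = (0.869 − 0.67) / 0.869
     = 0.199 / 0.869 = 0.228999… → 0.229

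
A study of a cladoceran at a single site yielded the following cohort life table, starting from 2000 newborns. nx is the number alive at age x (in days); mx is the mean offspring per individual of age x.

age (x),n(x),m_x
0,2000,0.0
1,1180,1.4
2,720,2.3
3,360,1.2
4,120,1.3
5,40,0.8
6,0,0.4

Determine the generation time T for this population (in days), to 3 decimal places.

lx = nx/n0 = nx/2000: 1, 0.59, 0.36, 0.18, 0.06, 0.02, 0
lx·mx: 0, 0.826, 0.828, 0.216, 0.078, 0.016, 0 → R0 = 1.964
x·lx·mx: 0, 0.826, 1.656, 0.648, 0.312, 0.08, 0 → Σ = 3.522
T = 3.522 / 1.964 = 1.793279… → 1.793

1.793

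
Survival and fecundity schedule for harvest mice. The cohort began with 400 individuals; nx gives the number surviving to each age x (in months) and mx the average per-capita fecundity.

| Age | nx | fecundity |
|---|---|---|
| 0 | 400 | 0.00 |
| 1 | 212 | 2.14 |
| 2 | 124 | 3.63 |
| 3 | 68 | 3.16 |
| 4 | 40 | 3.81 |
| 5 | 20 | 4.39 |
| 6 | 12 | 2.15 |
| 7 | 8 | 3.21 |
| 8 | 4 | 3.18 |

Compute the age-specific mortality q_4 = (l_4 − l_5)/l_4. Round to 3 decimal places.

0.500

lx = nx/n0 = nx/400: 1, 0.53, 0.31, 0.17, 0.1, 0.05, 0.03, 0.02, 0.01
q_4 = (l_4 − l_5) / l_4 = (0.1 − 0.05) / 0.1
     = 0.05 / 0.1 = 0.5 → 0.500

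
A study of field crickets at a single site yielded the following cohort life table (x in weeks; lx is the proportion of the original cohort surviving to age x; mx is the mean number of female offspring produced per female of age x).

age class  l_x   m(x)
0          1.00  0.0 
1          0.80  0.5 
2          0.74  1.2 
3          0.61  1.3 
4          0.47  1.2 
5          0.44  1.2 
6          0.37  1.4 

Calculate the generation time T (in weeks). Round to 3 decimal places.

lx·mx: 0, 0.4, 0.888, 0.793, 0.564, 0.528, 0.518 → R0 = 3.691
x·lx·mx: 0, 0.4, 1.776, 2.379, 2.256, 2.64, 3.108 → Σ = 12.559
T = 12.559 / 3.691 = 3.402601… → 3.403

3.403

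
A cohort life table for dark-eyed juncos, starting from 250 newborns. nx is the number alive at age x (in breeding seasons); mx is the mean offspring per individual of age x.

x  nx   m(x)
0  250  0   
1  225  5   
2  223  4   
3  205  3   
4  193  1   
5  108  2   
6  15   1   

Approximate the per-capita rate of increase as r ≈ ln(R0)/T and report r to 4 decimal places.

lx = nx/n0 = nx/250: 1, 0.9, 0.892, 0.82, 0.772, 0.432, 0.06
R0 = Σ lx·mx = 0 + 4.5 + 3.568 + 2.46 + 0.772 + 0.864 + 0.06 = 12.224
Σ x·lx·mx = 26.784; T = 26.784/12.224 = 2.1911…
r ≈ ln(R0)/T = ln(12.224)/2.1911… = 1.142532… → 1.1425

1.1425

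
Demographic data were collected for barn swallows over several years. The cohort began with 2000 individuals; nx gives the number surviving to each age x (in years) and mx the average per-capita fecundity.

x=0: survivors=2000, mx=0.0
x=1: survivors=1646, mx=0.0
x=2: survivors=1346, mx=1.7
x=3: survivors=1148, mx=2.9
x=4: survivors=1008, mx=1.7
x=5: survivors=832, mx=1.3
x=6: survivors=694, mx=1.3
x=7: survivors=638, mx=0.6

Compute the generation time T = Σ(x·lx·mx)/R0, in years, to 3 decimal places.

lx = nx/n0 = nx/2000: 1, 0.823, 0.673, 0.574, 0.504, 0.416, 0.347, 0.319
lx·mx: 0, 0, 1.1441, 1.6646, 0.8568, 0.5408, 0.4511, 0.1914 → R0 = 4.8488
x·lx·mx: 0, 0, 2.2882, 4.9938, 3.4272, 2.704, 2.7066, 1.3398 → Σ = 17.4596
T = 17.4596 / 4.8488 = 3.600808… → 3.601

3.601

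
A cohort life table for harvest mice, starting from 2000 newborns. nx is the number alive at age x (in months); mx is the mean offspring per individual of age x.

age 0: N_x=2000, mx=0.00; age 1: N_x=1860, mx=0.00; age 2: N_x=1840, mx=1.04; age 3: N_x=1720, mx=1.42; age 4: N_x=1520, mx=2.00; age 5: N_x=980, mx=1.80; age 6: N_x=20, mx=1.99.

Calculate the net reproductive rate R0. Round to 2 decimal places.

lx = nx/n0 = nx/2000: 1, 0.93, 0.92, 0.86, 0.76, 0.49, 0.01
lx·mx by age: 0, 0, 0.9568, 1.2212, 1.52, 0.882, 0.0199
R0 = Σ lx·mx = 4.5999 → 4.60

4.60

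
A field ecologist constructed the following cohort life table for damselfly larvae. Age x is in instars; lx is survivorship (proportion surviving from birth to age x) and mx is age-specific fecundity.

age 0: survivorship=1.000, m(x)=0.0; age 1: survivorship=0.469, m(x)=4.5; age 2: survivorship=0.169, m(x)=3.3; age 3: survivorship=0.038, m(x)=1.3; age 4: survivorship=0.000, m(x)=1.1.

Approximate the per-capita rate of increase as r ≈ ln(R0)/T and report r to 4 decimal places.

R0 = Σ lx·mx = 0 + 2.1105 + 0.5577 + 0.0494 + 0 = 2.7176
Σ x·lx·mx = 3.3741; T = 3.3741/2.7176 = 1.24157…
r ≈ ln(R0)/T = ln(2.7176)/1.24157… = 0.805228… → 0.8052

0.8052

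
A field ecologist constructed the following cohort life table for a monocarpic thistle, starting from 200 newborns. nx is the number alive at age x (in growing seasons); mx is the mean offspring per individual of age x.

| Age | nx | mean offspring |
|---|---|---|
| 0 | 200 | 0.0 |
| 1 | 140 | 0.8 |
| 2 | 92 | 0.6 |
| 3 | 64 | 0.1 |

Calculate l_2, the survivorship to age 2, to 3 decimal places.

l_2 = n_2/n_0 = 92/200 = 0.46 → 0.460

0.460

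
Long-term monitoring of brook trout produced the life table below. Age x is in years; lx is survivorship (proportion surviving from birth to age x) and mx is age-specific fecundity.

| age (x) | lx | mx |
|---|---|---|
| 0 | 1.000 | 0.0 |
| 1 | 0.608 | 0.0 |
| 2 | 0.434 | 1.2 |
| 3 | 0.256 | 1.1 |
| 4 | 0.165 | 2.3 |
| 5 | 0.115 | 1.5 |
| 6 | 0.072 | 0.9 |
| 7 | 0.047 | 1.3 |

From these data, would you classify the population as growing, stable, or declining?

R0 = Σ lx·mx = 0 + 0 + 0.5208 + 0.2816 + 0.3795 + 0.1725 + 0.0648 + 0.0611 = 1.4803
R0 > 1, so the population is growing.

growing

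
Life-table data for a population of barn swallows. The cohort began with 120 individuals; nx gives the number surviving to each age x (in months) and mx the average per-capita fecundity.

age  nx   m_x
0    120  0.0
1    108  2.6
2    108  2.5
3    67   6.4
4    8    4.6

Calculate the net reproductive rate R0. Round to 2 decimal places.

8.47

lx = nx/n0 = nx/120: 1, 0.9, 0.9, 0.55833…, 0.06667…
lx·mx by age: 0, 2.34, 2.25, 3.573333…, 0.306667…
R0 = Σ lx·mx = 8.47… → 8.47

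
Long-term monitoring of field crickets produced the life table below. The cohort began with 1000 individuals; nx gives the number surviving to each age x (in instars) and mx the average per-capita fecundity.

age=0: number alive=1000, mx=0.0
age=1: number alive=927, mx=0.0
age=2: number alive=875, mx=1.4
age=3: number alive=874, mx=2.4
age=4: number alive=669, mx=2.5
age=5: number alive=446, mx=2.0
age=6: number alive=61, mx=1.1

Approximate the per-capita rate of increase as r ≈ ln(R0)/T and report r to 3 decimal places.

0.523

lx = nx/n0 = nx/1000: 1, 0.927, 0.875, 0.874, 0.669, 0.446, 0.061
R0 = Σ lx·mx = 0 + 0 + 1.225 + 2.0976 + 1.6725 + 0.892 + 0.0671 = 5.9542
Σ x·lx·mx = 20.2954; T = 20.2954/5.9542 = 3.40859…
r ≈ ln(R0)/T = ln(5.9542)/3.40859… = 0.52341… → 0.523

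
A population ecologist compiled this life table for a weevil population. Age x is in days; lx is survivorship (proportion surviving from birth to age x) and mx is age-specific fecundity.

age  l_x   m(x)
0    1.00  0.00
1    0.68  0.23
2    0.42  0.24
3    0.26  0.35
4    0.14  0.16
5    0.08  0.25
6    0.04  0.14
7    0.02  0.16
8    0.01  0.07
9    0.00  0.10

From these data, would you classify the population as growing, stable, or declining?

declining

R0 = Σ lx·mx = 0 + 0.1564 + 0.1008 + 0.091 + 0.0224 + 0.02 + 0.0056 + 0.0032 + 0.0007 + 0 = 0.4001
R0 < 1, so the population is declining.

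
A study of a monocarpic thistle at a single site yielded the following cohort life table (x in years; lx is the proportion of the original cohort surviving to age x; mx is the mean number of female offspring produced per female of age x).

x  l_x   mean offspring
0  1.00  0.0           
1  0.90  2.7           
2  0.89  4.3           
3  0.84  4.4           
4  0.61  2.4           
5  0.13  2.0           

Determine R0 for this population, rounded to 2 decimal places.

11.68

lx·mx by age: 0, 2.43, 3.827, 3.696, 1.464, 0.26
R0 = Σ lx·mx = 11.677 → 11.68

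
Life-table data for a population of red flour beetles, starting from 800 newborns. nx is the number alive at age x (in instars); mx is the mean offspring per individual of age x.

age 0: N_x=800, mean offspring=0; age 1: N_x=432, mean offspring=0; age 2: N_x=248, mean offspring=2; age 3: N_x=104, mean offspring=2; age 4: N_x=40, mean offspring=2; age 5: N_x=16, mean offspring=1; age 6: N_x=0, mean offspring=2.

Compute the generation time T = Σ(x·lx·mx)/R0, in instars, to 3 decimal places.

lx = nx/n0 = nx/800: 1, 0.54, 0.31, 0.13, 0.05, 0.02, 0
lx·mx: 0, 0, 0.62, 0.26, 0.1, 0.02, 0 → R0 = 1
x·lx·mx: 0, 0, 1.24, 0.78, 0.4, 0.1, 0 → Σ = 2.52
T = 2.52 / 1 = 2.52 → 2.520

2.520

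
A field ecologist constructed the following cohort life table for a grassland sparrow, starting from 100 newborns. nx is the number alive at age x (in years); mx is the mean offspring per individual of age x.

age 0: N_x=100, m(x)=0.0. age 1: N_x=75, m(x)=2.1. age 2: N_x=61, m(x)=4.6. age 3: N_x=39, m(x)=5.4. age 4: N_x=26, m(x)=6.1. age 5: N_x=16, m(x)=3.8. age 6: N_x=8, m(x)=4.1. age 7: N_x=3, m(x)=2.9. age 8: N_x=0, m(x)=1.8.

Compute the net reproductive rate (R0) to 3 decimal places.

lx = nx/n0 = nx/100: 1, 0.75, 0.61, 0.39, 0.26, 0.16, 0.08, 0.03, 0
lx·mx by age: 0, 1.575, 2.806, 2.106, 1.586, 0.608, 0.328, 0.087, 0
R0 = Σ lx·mx = 9.096 → 9.096

9.096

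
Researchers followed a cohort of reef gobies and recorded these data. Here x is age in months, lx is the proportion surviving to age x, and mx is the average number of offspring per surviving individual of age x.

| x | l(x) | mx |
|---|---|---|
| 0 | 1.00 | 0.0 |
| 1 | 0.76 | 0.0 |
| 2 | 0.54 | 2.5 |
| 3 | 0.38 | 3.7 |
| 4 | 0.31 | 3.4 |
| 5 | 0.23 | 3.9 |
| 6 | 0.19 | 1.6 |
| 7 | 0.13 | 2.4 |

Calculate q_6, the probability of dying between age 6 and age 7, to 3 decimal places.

0.316

q_6 = (l_6 − l_7) / l_6 = (0.19 − 0.13) / 0.19
     = 0.06 / 0.19 = 0.315789… → 0.316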